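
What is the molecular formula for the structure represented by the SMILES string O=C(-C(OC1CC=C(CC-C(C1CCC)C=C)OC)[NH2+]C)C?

Heavy atoms from the SMILES: 18 C, 1 N, 3 O.
Implicit hydrogens by atom environment:
  6 × C: 2 H each → 12
  6 × C: 1 H each → 6
  4 × C: 3 H each → 12
  3 × O: no H
  2 × C: no H
  1 × N (charge +1): 2 H
  Total hydrogens = 32.
Net charge +1.
Molecular formula: C18H32NO3+

C18H32NO3+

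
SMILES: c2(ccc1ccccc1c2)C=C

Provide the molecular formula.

C12H10

Heavy atoms from the SMILES: 12 C.
Implicit hydrogens by atom environment:
  7 × C (aromatic): 1 H each → 7
  3 × C (aromatic): no H
  1 × C: 2 H
  1 × C: 1 H
  Total hydrogens = 10.
Molecular formula: C12H10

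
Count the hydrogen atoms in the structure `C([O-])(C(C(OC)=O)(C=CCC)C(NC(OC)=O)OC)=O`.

18

Hydrogens are implicit in SMILES; fill each atom to its normal valence:
  6 × O: no H
  4 × C: 3 H each → 12
  4 × C: no H
  3 × C: 1 H each → 3
  1 × C: 2 H
  1 × N: 1 H
  1 × O (charge -1): no H
  Total hydrogens = 18.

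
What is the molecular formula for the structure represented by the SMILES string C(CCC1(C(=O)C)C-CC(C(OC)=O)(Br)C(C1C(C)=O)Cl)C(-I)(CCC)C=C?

Heavy atoms from the SMILES: 1 Br, 21 C, 1 Cl, 1 I, 4 O.
Implicit hydrogens by atom environment:
  8 × C: 2 H each → 16
  6 × C: no H
  4 × C: 3 H each → 12
  4 × O: no H
  3 × C: 1 H each → 3
  1 × Br: no H
  1 × Cl: no H
  1 × I: no H
  Total hydrogens = 31.
Molecular formula: C21H31BrClIO4

C21H31BrClIO4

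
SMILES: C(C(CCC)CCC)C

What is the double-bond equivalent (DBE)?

0

Molecular formula from the SMILES: C9H20.
DoU = (2C + 2 + N − H − X)/2 = (2·9 + 2 + 0 − 20 − 0)/2 = 0/2 = 0.
(Structurally: 0 ring(s) + 0 π bond(s) = 0.)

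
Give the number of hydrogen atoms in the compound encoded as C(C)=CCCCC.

Hydrogens are implicit in SMILES; fill each atom to its normal valence:
  3 × C: 2 H each → 6
  2 × C: 3 H each → 6
  2 × C: 1 H each → 2
  Total hydrogens = 14.

14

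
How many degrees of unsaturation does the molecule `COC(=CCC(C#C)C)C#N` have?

Molecular formula from the SMILES: C9H11NO.
DoU = (2C + 2 + N − H − X)/2 = (2·9 + 2 + 1 − 11 − 0)/2 = 10/2 = 5.
(Structurally: 0 ring(s) + 5 π bond(s) = 5.)

5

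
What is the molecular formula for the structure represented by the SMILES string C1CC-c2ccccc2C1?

C10H12

Heavy atoms from the SMILES: 10 C.
Implicit hydrogens by atom environment:
  4 × C: 2 H each → 8
  4 × C (aromatic): 1 H each → 4
  2 × C (aromatic): no H
  Total hydrogens = 12.
Molecular formula: C10H12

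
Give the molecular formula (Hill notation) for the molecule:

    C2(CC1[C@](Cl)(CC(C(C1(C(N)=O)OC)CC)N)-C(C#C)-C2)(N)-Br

C16H25BrClN3O2

Heavy atoms from the SMILES: 1 Br, 16 C, 1 Cl, 3 N, 2 O.
Implicit hydrogens by atom environment:
  5 × C: 1 H each → 5
  5 × C: no H
  4 × C: 2 H each → 8
  3 × N: 2 H each → 6
  2 × C: 3 H each → 6
  2 × O: no H
  1 × Br: no H
  1 × Cl: no H
  Total hydrogens = 25.
Molecular formula: C16H25BrClN3O2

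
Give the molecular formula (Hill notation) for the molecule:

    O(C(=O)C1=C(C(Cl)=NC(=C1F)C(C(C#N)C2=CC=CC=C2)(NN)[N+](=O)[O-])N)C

Heavy atoms from the SMILES: 16 C, 1 Cl, 1 F, 6 N, 4 O.
Implicit hydrogens by atom environment:
  6 × C (aromatic): no H
  5 × C (aromatic): 1 H each → 5
  3 × C: no H
  3 × O: no H
  2 × N: 2 H each → 4
  1 × C: 3 H
  1 × C: 1 H
  1 × Cl: no H
  1 × F: no H
  1 × N: 1 H
  1 × N (aromatic): no H
  1 × N (charge +1): no H
  1 × N: no H
  1 × O (charge -1): no H
  Total hydrogens = 14.
Molecular formula: C16H14ClFN6O4

C16H14ClFN6O4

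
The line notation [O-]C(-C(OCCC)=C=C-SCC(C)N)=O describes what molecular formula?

Heavy atoms from the SMILES: 10 C, 1 N, 3 O, 1 S.
Implicit hydrogens by atom environment:
  3 × C: 2 H each → 6
  3 × C: no H
  2 × C: 3 H each → 6
  2 × C: 1 H each → 2
  2 × O: no H
  1 × N: 2 H
  1 × O (charge -1): no H
  1 × S: no H
  Total hydrogens = 16.
Net charge -1.
Molecular formula: C10H16NO3S-

C10H16NO3S-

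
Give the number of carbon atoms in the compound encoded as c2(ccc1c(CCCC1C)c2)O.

11

The symbol for carbon appears 11 times in the SMILES. Lowercase c denotes aromatic carbon and counts toward C.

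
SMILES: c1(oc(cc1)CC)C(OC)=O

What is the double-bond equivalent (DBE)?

4

Molecular formula from the SMILES: C8H10O3.
DoU = (2C + 2 + N − H − X)/2 = (2·8 + 2 + 0 − 10 − 0)/2 = 8/2 = 4.
(Structurally: 1 ring(s) + 3 π bond(s) = 4.)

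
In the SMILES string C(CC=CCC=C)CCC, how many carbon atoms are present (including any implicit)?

The symbol for carbon appears 10 times in the SMILES.

10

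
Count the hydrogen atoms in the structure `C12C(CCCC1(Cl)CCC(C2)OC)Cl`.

Hydrogens are implicit in SMILES; fill each atom to its normal valence:
  6 × C: 2 H each → 12
  3 × C: 1 H each → 3
  2 × Cl: no H
  1 × C: 3 H
  1 × C: no H
  1 × O: no H
  Total hydrogens = 18.

18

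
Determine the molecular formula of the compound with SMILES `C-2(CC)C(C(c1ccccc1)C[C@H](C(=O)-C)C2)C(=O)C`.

Heavy atoms from the SMILES: 18 C, 2 O.
Implicit hydrogens by atom environment:
  5 × C (aromatic): 1 H each → 5
  4 × C: 1 H each → 4
  3 × C: 3 H each → 9
  3 × C: 2 H each → 6
  2 × C: no H
  2 × O: no H
  1 × C (aromatic): no H
  Total hydrogens = 24.
Molecular formula: C18H24O2

C18H24O2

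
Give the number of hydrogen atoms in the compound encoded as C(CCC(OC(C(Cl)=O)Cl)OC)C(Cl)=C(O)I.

12

Hydrogens are implicit in SMILES; fill each atom to its normal valence:
  3 × C: 2 H each → 6
  3 × C: no H
  3 × Cl: no H
  3 × O: no H
  2 × C: 1 H each → 2
  1 × C: 3 H
  1 × I: no H
  1 × O: 1 H
  Total hydrogens = 12.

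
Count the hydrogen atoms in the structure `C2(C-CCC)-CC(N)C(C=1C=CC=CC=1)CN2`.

Hydrogens are implicit in SMILES; fill each atom to its normal valence:
  5 × C: 2 H each → 10
  5 × C (aromatic): 1 H each → 5
  3 × C: 1 H each → 3
  1 × C: 3 H
  1 × C (aromatic): no H
  1 × N: 2 H
  1 × N: 1 H
  Total hydrogens = 24.

24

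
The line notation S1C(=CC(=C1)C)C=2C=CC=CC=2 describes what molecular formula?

C11H10S

Heavy atoms from the SMILES: 11 C, 1 S.
Implicit hydrogens by atom environment:
  7 × C (aromatic): 1 H each → 7
  3 × C (aromatic): no H
  1 × C: 3 H
  1 × S (aromatic): no H
  Total hydrogens = 10.
Molecular formula: C11H10S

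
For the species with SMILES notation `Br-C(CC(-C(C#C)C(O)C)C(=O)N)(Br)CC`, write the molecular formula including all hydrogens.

C11H17Br2NO2

Heavy atoms from the SMILES: 2 Br, 11 C, 1 N, 2 O.
Implicit hydrogens by atom environment:
  4 × C: 1 H each → 4
  3 × C: no H
  2 × Br: no H
  2 × C: 3 H each → 6
  2 × C: 2 H each → 4
  1 × N: 2 H
  1 × O: 1 H
  1 × O: no H
  Total hydrogens = 17.
Molecular formula: C11H17Br2NO2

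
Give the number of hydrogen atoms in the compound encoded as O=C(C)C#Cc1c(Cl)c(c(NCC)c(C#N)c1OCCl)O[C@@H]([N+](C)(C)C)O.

Hydrogens are implicit in SMILES; fill each atom to its normal valence:
  6 × C (aromatic): no H
  5 × C: 3 H each → 15
  4 × C: no H
  3 × O: no H
  2 × C: 2 H each → 4
  2 × Cl: no H
  1 × C: 1 H
  1 × N: 1 H
  1 × N: no H
  1 × N (charge +1): no H
  1 × O: 1 H
  Total hydrogens = 22.

22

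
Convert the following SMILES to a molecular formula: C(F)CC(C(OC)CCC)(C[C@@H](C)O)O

Heavy atoms from the SMILES: 11 C, 1 F, 3 O.
Implicit hydrogens by atom environment:
  5 × C: 2 H each → 10
  3 × C: 3 H each → 9
  2 × C: 1 H each → 2
  2 × O: 1 H each → 2
  1 × C: no H
  1 × F: no H
  1 × O: no H
  Total hydrogens = 23.
Molecular formula: C11H23FO3

C11H23FO3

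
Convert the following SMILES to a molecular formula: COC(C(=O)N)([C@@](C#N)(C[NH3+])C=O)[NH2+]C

[C8H16N4O3]2+

Heavy atoms from the SMILES: 8 C, 4 N, 3 O.
Implicit hydrogens by atom environment:
  4 × C: no H
  3 × O: no H
  2 × C: 3 H each → 6
  1 × C: 2 H
  1 × C: 1 H
  1 × N (charge +1): 3 H
  1 × N: 2 H
  1 × N (charge +1): 2 H
  1 × N: no H
  Total hydrogens = 16.
Net charge +2.
Molecular formula: [C8H16N4O3]2+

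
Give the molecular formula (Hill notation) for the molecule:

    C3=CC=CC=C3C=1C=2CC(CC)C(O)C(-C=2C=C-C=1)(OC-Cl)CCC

C22H27ClO2

Heavy atoms from the SMILES: 22 C, 1 Cl, 2 O.
Implicit hydrogens by atom environment:
  8 × C (aromatic): 1 H each → 8
  5 × C: 2 H each → 10
  4 × C (aromatic): no H
  2 × C: 3 H each → 6
  2 × C: 1 H each → 2
  1 × C: no H
  1 × Cl: no H
  1 × O: 1 H
  1 × O: no H
  Total hydrogens = 27.
Molecular formula: C22H27ClO2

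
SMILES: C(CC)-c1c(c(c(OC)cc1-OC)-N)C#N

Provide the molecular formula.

Heavy atoms from the SMILES: 12 C, 2 N, 2 O.
Implicit hydrogens by atom environment:
  5 × C (aromatic): no H
  3 × C: 3 H each → 9
  2 × C: 2 H each → 4
  2 × O: no H
  1 × C (aromatic): 1 H
  1 × C: no H
  1 × N: 2 H
  1 × N: no H
  Total hydrogens = 16.
Molecular formula: C12H16N2O2

C12H16N2O2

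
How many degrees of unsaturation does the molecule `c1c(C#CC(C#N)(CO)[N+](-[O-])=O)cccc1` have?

Molecular formula from the SMILES: C11H8N2O3.
DoU = (2C + 2 + N − H − X)/2 = (2·11 + 2 + 2 − 8 − 0)/2 = 18/2 = 9.
(Structurally: 1 ring(s) + 8 π bond(s) = 9.)

9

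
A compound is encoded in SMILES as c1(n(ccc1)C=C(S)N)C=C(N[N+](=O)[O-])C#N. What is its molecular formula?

Heavy atoms from the SMILES: 9 C, 5 N, 2 O, 1 S.
Implicit hydrogens by atom environment:
  3 × C (aromatic): 1 H each → 3
  3 × C: no H
  2 × C: 1 H each → 2
  1 × C (aromatic): no H
  1 × N: 2 H
  1 × N: 1 H
  1 × N (aromatic): no H
  1 × N: no H
  1 × N (charge +1): no H
  1 × O: no H
  1 × O (charge -1): no H
  1 × S: 1 H
  Total hydrogens = 9.
Molecular formula: C9H9N5O2S

C9H9N5O2S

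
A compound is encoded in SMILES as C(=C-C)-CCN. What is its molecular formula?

Heavy atoms from the SMILES: 5 C, 1 N.
Implicit hydrogens by atom environment:
  2 × C: 2 H each → 4
  2 × C: 1 H each → 2
  1 × C: 3 H
  1 × N: 2 H
  Total hydrogens = 11.
Molecular formula: C5H11N

C5H11N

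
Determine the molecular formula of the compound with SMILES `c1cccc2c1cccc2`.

Heavy atoms from the SMILES: 10 C.
Implicit hydrogens by atom environment:
  8 × C (aromatic): 1 H each → 8
  2 × C (aromatic): no H
  Total hydrogens = 8.
Molecular formula: C10H8

C10H8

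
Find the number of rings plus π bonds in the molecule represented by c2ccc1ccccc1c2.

Molecular formula from the SMILES: C10H8.
DoU = (2C + 2 + N − H − X)/2 = (2·10 + 2 + 0 − 8 − 0)/2 = 14/2 = 7.
(Structurally: 2 ring(s) + 5 π bond(s) = 7.)

7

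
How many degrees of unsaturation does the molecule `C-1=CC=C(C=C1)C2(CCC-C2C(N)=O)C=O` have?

Molecular formula from the SMILES: C13H15NO2.
DoU = (2C + 2 + N − H − X)/2 = (2·13 + 2 + 1 − 15 − 0)/2 = 14/2 = 7.
(Structurally: 2 ring(s) + 5 π bond(s) = 7.)

7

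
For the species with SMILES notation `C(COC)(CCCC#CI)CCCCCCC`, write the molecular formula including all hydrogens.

Heavy atoms from the SMILES: 15 C, 1 I, 1 O.
Implicit hydrogens by atom environment:
  10 × C: 2 H each → 20
  2 × C: 3 H each → 6
  2 × C: no H
  1 × C: 1 H
  1 × I: no H
  1 × O: no H
  Total hydrogens = 27.
Molecular formula: C15H27IO

C15H27IO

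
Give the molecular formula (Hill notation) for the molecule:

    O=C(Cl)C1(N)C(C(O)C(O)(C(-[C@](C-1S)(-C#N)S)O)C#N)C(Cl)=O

Heavy atoms from the SMILES: 11 C, 2 Cl, 3 N, 5 O, 2 S.
Implicit hydrogens by atom environment:
  7 × C: no H
  4 × C: 1 H each → 4
  3 × O: 1 H each → 3
  2 × Cl: no H
  2 × N: no H
  2 × O: no H
  2 × S: 1 H each → 2
  1 × N: 2 H
  Total hydrogens = 11.
Molecular formula: C11H11Cl2N3O5S2

C11H11Cl2N3O5S2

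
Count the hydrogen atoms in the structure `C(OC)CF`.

Hydrogens are implicit in SMILES; fill each atom to its normal valence:
  2 × C: 2 H each → 4
  1 × C: 3 H
  1 × F: no H
  1 × O: no H
  Total hydrogens = 7.

7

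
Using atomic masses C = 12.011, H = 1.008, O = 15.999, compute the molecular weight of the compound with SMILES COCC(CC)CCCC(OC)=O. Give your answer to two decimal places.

Molecular formula: C10H20O3.
M = 10×12.011 + 20×1.008 + 3×15.999 = 188.27 g/mol.

188.27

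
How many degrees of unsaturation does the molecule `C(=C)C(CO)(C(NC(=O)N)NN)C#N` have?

Molecular formula from the SMILES: C7H13N5O2.
DoU = (2C + 2 + N − H − X)/2 = (2·7 + 2 + 5 − 13 − 0)/2 = 8/2 = 4.
(Structurally: 0 ring(s) + 4 π bond(s) = 4.)

4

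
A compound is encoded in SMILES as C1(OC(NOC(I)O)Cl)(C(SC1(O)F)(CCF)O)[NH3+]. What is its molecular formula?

C7H13ClF2IN2O5S+

Heavy atoms from the SMILES: 7 C, 1 Cl, 2 F, 1 I, 2 N, 5 O, 1 S.
Implicit hydrogens by atom environment:
  3 × C: no H
  3 × O: 1 H each → 3
  2 × C: 2 H each → 4
  2 × C: 1 H each → 2
  2 × F: no H
  2 × O: no H
  1 × Cl: no H
  1 × I: no H
  1 × N (charge +1): 3 H
  1 × N: 1 H
  1 × S: no H
  Total hydrogens = 13.
Net charge +1.
Molecular formula: C7H13ClF2IN2O5S+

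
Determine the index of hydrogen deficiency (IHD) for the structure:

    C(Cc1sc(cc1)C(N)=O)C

Molecular formula from the SMILES: C8H11NOS.
DoU = (2C + 2 + N − H − X)/2 = (2·8 + 2 + 1 − 11 − 0)/2 = 8/2 = 4.
(Structurally: 1 ring(s) + 3 π bond(s) = 4.)

4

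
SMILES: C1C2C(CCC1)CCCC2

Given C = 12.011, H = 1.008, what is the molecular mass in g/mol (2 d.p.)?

138.25

Molecular formula: C10H18.
M = 10×12.011 + 18×1.008 = 138.25 g/mol.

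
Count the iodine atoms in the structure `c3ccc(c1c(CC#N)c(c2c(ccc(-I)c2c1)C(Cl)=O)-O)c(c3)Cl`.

1

The symbol for iodine appears 1 time in the SMILES.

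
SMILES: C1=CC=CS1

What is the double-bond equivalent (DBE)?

Molecular formula from the SMILES: C4H4S.
DoU = (2C + 2 + N − H − X)/2 = (2·4 + 2 + 0 − 4 − 0)/2 = 6/2 = 3.
(Structurally: 1 ring(s) + 2 π bond(s) = 3.)

3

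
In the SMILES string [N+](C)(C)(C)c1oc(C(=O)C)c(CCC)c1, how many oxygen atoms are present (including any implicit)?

The symbol for oxygen appears 2 times in the SMILES.

2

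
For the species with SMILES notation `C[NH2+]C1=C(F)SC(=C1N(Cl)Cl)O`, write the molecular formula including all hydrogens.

C5H6Cl2FN2OS+

Heavy atoms from the SMILES: 5 C, 2 Cl, 1 F, 2 N, 1 O, 1 S.
Implicit hydrogens by atom environment:
  4 × C (aromatic): no H
  2 × Cl: no H
  1 × C: 3 H
  1 × F: no H
  1 × N (charge +1): 2 H
  1 × N: no H
  1 × O: 1 H
  1 × S (aromatic): no H
  Total hydrogens = 6.
Net charge +1.
Molecular formula: C5H6Cl2FN2OS+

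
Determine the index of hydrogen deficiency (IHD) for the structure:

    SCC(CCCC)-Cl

0

Molecular formula from the SMILES: C6H13ClS.
DoU = (2C + 2 + N − H − X)/2 = (2·6 + 2 + 0 − 13 − 1)/2 = 0/2 = 0.
(Structurally: 0 ring(s) + 0 π bond(s) = 0.)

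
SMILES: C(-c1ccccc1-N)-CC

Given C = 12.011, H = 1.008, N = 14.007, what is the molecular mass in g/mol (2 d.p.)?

Molecular formula: C9H13N.
M = 9×12.011 + 13×1.008 + 1×14.007 = 135.21 g/mol.

135.21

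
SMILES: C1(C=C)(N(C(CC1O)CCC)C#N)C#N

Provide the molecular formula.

Heavy atoms from the SMILES: 11 C, 3 N, 1 O.
Implicit hydrogens by atom environment:
  4 × C: 2 H each → 8
  3 × C: 1 H each → 3
  3 × C: no H
  3 × N: no H
  1 × C: 3 H
  1 × O: 1 H
  Total hydrogens = 15.
Molecular formula: C11H15N3O

C11H15N3O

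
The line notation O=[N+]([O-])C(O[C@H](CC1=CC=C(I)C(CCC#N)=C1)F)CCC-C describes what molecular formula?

C16H20FIN2O3

Heavy atoms from the SMILES: 16 C, 1 F, 1 I, 2 N, 3 O.
Implicit hydrogens by atom environment:
  6 × C: 2 H each → 12
  3 × C (aromatic): 1 H each → 3
  3 × C (aromatic): no H
  2 × C: 1 H each → 2
  2 × O: no H
  1 × C: 3 H
  1 × C: no H
  1 × F: no H
  1 × I: no H
  1 × N (charge +1): no H
  1 × N: no H
  1 × O (charge -1): no H
  Total hydrogens = 20.
Molecular formula: C16H20FIN2O3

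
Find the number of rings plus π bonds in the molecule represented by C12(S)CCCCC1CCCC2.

Molecular formula from the SMILES: C10H18S.
DoU = (2C + 2 + N − H − X)/2 = (2·10 + 2 + 0 − 18 − 0)/2 = 4/2 = 2.
(Structurally: 2 ring(s) + 0 π bond(s) = 2.)

2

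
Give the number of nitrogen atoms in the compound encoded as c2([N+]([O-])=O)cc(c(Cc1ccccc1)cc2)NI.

2

The symbol for nitrogen appears 2 times in the SMILES.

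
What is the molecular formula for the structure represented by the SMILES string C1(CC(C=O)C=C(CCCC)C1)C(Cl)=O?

Heavy atoms from the SMILES: 12 C, 1 Cl, 2 O.
Implicit hydrogens by atom environment:
  5 × C: 2 H each → 10
  4 × C: 1 H each → 4
  2 × C: no H
  2 × O: no H
  1 × C: 3 H
  1 × Cl: no H
  Total hydrogens = 17.
Molecular formula: C12H17ClO2

C12H17ClO2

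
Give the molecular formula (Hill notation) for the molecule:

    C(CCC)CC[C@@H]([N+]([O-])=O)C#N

C8H14N2O2

Heavy atoms from the SMILES: 8 C, 2 N, 2 O.
Implicit hydrogens by atom environment:
  5 × C: 2 H each → 10
  1 × C: 3 H
  1 × C: 1 H
  1 × C: no H
  1 × N (charge +1): no H
  1 × N: no H
  1 × O: no H
  1 × O (charge -1): no H
  Total hydrogens = 14.
Molecular formula: C8H14N2O2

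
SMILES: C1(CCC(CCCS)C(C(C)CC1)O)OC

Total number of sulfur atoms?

The symbol for sulfur appears 1 time in the SMILES.

1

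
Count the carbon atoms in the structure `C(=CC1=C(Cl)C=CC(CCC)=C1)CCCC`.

15

The symbol for carbon appears 15 times in the SMILES. (Cl is a single chlorine, not C + l.)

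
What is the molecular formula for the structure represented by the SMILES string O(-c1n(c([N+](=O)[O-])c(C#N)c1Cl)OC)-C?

Heavy atoms from the SMILES: 7 C, 1 Cl, 3 N, 4 O.
Implicit hydrogens by atom environment:
  4 × C (aromatic): no H
  3 × O: no H
  2 × C: 3 H each → 6
  1 × C: no H
  1 × Cl: no H
  1 × N (aromatic): no H
  1 × N (charge +1): no H
  1 × N: no H
  1 × O (charge -1): no H
  Total hydrogens = 6.
Molecular formula: C7H6ClN3O4

C7H6ClN3O4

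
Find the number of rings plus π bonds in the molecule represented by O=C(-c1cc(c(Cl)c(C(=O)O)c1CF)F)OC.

Molecular formula from the SMILES: C10H7ClF2O4.
DoU = (2C + 2 + N − H − X)/2 = (2·10 + 2 + 0 − 7 − 3)/2 = 12/2 = 6.
(Structurally: 1 ring(s) + 5 π bond(s) = 6.)

6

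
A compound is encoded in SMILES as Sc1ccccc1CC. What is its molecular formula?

Heavy atoms from the SMILES: 8 C, 1 S.
Implicit hydrogens by atom environment:
  4 × C (aromatic): 1 H each → 4
  2 × C (aromatic): no H
  1 × C: 3 H
  1 × C: 2 H
  1 × S: 1 H
  Total hydrogens = 10.
Molecular formula: C8H10S

C8H10S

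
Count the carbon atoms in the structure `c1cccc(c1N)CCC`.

The symbol for carbon appears 9 times in the SMILES. Lowercase c denotes aromatic carbon and counts toward C.

9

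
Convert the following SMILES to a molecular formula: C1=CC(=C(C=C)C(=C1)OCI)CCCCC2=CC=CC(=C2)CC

Heavy atoms from the SMILES: 21 C, 1 I, 1 O.
Implicit hydrogens by atom environment:
  7 × C: 2 H each → 14
  7 × C (aromatic): 1 H each → 7
  5 × C (aromatic): no H
  1 × C: 3 H
  1 × C: 1 H
  1 × I: no H
  1 × O: no H
  Total hydrogens = 25.
Molecular formula: C21H25IO

C21H25IO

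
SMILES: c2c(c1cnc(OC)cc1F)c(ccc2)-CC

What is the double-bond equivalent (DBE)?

8

Molecular formula from the SMILES: C14H14FNO.
DoU = (2C + 2 + N − H − X)/2 = (2·14 + 2 + 1 − 14 − 1)/2 = 16/2 = 8.
(Structurally: 2 ring(s) + 6 π bond(s) = 8.)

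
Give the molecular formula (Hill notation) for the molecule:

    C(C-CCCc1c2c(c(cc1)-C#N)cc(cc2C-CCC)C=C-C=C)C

C25H31N

Heavy atoms from the SMILES: 25 C, 1 N.
Implicit hydrogens by atom environment:
  9 × C: 2 H each → 18
  6 × C (aromatic): no H
  4 × C (aromatic): 1 H each → 4
  3 × C: 1 H each → 3
  2 × C: 3 H each → 6
  1 × C: no H
  1 × N: no H
  Total hydrogens = 31.
Molecular formula: C25H31N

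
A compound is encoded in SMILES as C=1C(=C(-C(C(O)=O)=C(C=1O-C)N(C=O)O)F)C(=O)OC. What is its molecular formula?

C11H10FNO7

Heavy atoms from the SMILES: 11 C, 1 F, 1 N, 7 O.
Implicit hydrogens by atom environment:
  5 × C (aromatic): no H
  5 × O: no H
  2 × C: 3 H each → 6
  2 × C: no H
  2 × O: 1 H each → 2
  1 × C (aromatic): 1 H
  1 × C: 1 H
  1 × F: no H
  1 × N: no H
  Total hydrogens = 10.
Molecular formula: C11H10FNO7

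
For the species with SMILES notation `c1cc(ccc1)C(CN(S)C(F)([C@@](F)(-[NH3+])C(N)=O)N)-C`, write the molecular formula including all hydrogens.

Heavy atoms from the SMILES: 12 C, 2 F, 4 N, 1 O, 1 S.
Implicit hydrogens by atom environment:
  5 × C (aromatic): 1 H each → 5
  3 × C: no H
  2 × F: no H
  2 × N: 2 H each → 4
  1 × C: 3 H
  1 × C: 2 H
  1 × C: 1 H
  1 × C (aromatic): no H
  1 × N (charge +1): 3 H
  1 × N: no H
  1 × O: no H
  1 × S: 1 H
  Total hydrogens = 19.
Net charge +1.
Molecular formula: C12H19F2N4OS+

C12H19F2N4OS+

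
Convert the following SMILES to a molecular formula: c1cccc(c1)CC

Heavy atoms from the SMILES: 8 C.
Implicit hydrogens by atom environment:
  5 × C (aromatic): 1 H each → 5
  1 × C: 3 H
  1 × C: 2 H
  1 × C (aromatic): no H
  Total hydrogens = 10.
Molecular formula: C8H10

C8H10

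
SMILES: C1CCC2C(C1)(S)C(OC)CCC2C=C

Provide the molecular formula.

Heavy atoms from the SMILES: 13 C, 1 O, 1 S.
Implicit hydrogens by atom environment:
  7 × C: 2 H each → 14
  4 × C: 1 H each → 4
  1 × C: 3 H
  1 × C: no H
  1 × O: no H
  1 × S: 1 H
  Total hydrogens = 22.
Molecular formula: C13H22OS

C13H22OS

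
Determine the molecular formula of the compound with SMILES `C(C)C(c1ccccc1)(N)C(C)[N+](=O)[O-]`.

Heavy atoms from the SMILES: 11 C, 2 N, 2 O.
Implicit hydrogens by atom environment:
  5 × C (aromatic): 1 H each → 5
  2 × C: 3 H each → 6
  1 × C: 2 H
  1 × C: 1 H
  1 × C: no H
  1 × C (aromatic): no H
  1 × N: 2 H
  1 × N (charge +1): no H
  1 × O: no H
  1 × O (charge -1): no H
  Total hydrogens = 16.
Molecular formula: C11H16N2O2

C11H16N2O2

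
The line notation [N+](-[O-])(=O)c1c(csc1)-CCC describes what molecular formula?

C7H9NO2S

Heavy atoms from the SMILES: 7 C, 1 N, 2 O, 1 S.
Implicit hydrogens by atom environment:
  2 × C: 2 H each → 4
  2 × C (aromatic): 1 H each → 2
  2 × C (aromatic): no H
  1 × C: 3 H
  1 × N (charge +1): no H
  1 × O: no H
  1 × O (charge -1): no H
  1 × S (aromatic): no H
  Total hydrogens = 9.
Molecular formula: C7H9NO2S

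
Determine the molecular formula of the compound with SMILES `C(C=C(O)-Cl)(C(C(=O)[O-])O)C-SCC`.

C8H12ClO4S-

Heavy atoms from the SMILES: 8 C, 1 Cl, 4 O, 1 S.
Implicit hydrogens by atom environment:
  3 × C: 1 H each → 3
  2 × C: 2 H each → 4
  2 × C: no H
  2 × O: 1 H each → 2
  1 × C: 3 H
  1 × Cl: no H
  1 × O: no H
  1 × O (charge -1): no H
  1 × S: no H
  Total hydrogens = 12.
Net charge -1.
Molecular formula: C8H12ClO4S-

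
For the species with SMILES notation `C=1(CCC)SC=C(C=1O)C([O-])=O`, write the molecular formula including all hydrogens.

C8H9O3S-

Heavy atoms from the SMILES: 8 C, 3 O, 1 S.
Implicit hydrogens by atom environment:
  3 × C (aromatic): no H
  2 × C: 2 H each → 4
  1 × C: 3 H
  1 × C (aromatic): 1 H
  1 × C: no H
  1 × O: 1 H
  1 × O: no H
  1 × O (charge -1): no H
  1 × S (aromatic): no H
  Total hydrogens = 9.
Net charge -1.
Molecular formula: C8H9O3S-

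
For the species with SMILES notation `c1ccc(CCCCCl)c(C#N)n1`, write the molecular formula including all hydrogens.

Heavy atoms from the SMILES: 10 C, 1 Cl, 2 N.
Implicit hydrogens by atom environment:
  4 × C: 2 H each → 8
  3 × C (aromatic): 1 H each → 3
  2 × C (aromatic): no H
  1 × C: no H
  1 × Cl: no H
  1 × N (aromatic): no H
  1 × N: no H
  Total hydrogens = 11.
Molecular formula: C10H11ClN2

C10H11ClN2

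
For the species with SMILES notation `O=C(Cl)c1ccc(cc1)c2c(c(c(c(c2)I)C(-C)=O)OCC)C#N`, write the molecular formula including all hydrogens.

Heavy atoms from the SMILES: 18 C, 1 Cl, 1 I, 1 N, 3 O.
Implicit hydrogens by atom environment:
  7 × C (aromatic): no H
  5 × C (aromatic): 1 H each → 5
  3 × C: no H
  3 × O: no H
  2 × C: 3 H each → 6
  1 × C: 2 H
  1 × Cl: no H
  1 × I: no H
  1 × N: no H
  Total hydrogens = 13.
Molecular formula: C18H13ClINO3

C18H13ClINO3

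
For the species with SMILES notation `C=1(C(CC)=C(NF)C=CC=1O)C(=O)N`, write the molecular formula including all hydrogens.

Heavy atoms from the SMILES: 9 C, 1 F, 2 N, 2 O.
Implicit hydrogens by atom environment:
  4 × C (aromatic): no H
  2 × C (aromatic): 1 H each → 2
  1 × C: 3 H
  1 × C: 2 H
  1 × C: no H
  1 × F: no H
  1 × N: 2 H
  1 × N: 1 H
  1 × O: 1 H
  1 × O: no H
  Total hydrogens = 11.
Molecular formula: C9H11FN2O2

C9H11FN2O2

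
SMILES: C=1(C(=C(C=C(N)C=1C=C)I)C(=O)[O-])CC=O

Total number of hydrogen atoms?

Hydrogens are implicit in SMILES; fill each atom to its normal valence:
  5 × C (aromatic): no H
  2 × C: 2 H each → 4
  2 × C: 1 H each → 2
  2 × O: no H
  1 × C (aromatic): 1 H
  1 × C: no H
  1 × I: no H
  1 × N: 2 H
  1 × O (charge -1): no H
  Total hydrogens = 9.

9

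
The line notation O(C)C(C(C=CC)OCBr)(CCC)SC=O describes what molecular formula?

Heavy atoms from the SMILES: 1 Br, 11 C, 3 O, 1 S.
Implicit hydrogens by atom environment:
  4 × C: 1 H each → 4
  3 × C: 3 H each → 9
  3 × C: 2 H each → 6
  3 × O: no H
  1 × Br: no H
  1 × C: no H
  1 × S: no H
  Total hydrogens = 19.
Molecular formula: C11H19BrO3S

C11H19BrO3S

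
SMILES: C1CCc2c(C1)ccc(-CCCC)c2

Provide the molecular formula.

Heavy atoms from the SMILES: 14 C.
Implicit hydrogens by atom environment:
  7 × C: 2 H each → 14
  3 × C (aromatic): 1 H each → 3
  3 × C (aromatic): no H
  1 × C: 3 H
  Total hydrogens = 20.
Molecular formula: C14H20

C14H20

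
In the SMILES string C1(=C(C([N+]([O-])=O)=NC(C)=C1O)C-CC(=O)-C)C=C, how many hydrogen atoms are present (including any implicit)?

14

Hydrogens are implicit in SMILES; fill each atom to its normal valence:
  5 × C (aromatic): no H
  3 × C: 2 H each → 6
  2 × C: 3 H each → 6
  2 × O: no H
  1 × C: 1 H
  1 × C: no H
  1 × N (aromatic): no H
  1 × N (charge +1): no H
  1 × O: 1 H
  1 × O (charge -1): no H
  Total hydrogens = 14.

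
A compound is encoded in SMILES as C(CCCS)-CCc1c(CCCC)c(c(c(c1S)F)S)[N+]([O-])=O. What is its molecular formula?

Heavy atoms from the SMILES: 16 C, 1 F, 1 N, 2 O, 3 S.
Implicit hydrogens by atom environment:
  9 × C: 2 H each → 18
  6 × C (aromatic): no H
  3 × S: 1 H each → 3
  1 × C: 3 H
  1 × F: no H
  1 × N (charge +1): no H
  1 × O: no H
  1 × O (charge -1): no H
  Total hydrogens = 24.
Molecular formula: C16H24FNO2S3

C16H24FNO2S3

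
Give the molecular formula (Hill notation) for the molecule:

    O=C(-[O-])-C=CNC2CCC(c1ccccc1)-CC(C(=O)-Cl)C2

Heavy atoms from the SMILES: 17 C, 1 Cl, 1 N, 3 O.
Implicit hydrogens by atom environment:
  5 × C: 1 H each → 5
  5 × C (aromatic): 1 H each → 5
  4 × C: 2 H each → 8
  2 × C: no H
  2 × O: no H
  1 × C (aromatic): no H
  1 × Cl: no H
  1 × N: 1 H
  1 × O (charge -1): no H
  Total hydrogens = 19.
Net charge -1.
Molecular formula: C17H19ClNO3-

C17H19ClNO3-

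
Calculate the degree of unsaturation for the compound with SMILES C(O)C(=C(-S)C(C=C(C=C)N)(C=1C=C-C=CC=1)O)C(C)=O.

8

Molecular formula from the SMILES: C16H19NO3S.
DoU = (2C + 2 + N − H − X)/2 = (2·16 + 2 + 1 − 19 − 0)/2 = 16/2 = 8.
(Structurally: 1 ring(s) + 7 π bond(s) = 8.)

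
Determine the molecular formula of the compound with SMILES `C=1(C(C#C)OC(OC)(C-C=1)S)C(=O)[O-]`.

Heavy atoms from the SMILES: 9 C, 4 O, 1 S.
Implicit hydrogens by atom environment:
  4 × C: no H
  3 × C: 1 H each → 3
  3 × O: no H
  1 × C: 3 H
  1 × C: 2 H
  1 × O (charge -1): no H
  1 × S: 1 H
  Total hydrogens = 9.
Net charge -1.
Molecular formula: C9H9O4S-

C9H9O4S-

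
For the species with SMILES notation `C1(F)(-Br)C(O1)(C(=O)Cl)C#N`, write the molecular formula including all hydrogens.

Heavy atoms from the SMILES: 1 Br, 4 C, 1 Cl, 1 F, 1 N, 2 O.
Implicit hydrogens by atom environment:
  4 × C: no H
  2 × O: no H
  1 × Br: no H
  1 × Cl: no H
  1 × F: no H
  1 × N: no H
  Total hydrogens = 0.
Molecular formula: C4BrClFNO2

C4BrClFNO2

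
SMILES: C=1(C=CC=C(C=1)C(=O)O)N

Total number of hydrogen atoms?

Hydrogens are implicit in SMILES; fill each atom to its normal valence:
  4 × C (aromatic): 1 H each → 4
  2 × C (aromatic): no H
  1 × C: no H
  1 × N: 2 H
  1 × O: 1 H
  1 × O: no H
  Total hydrogens = 7.

7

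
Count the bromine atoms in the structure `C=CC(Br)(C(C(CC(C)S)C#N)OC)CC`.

1

The symbol for bromine appears 1 time in the SMILES.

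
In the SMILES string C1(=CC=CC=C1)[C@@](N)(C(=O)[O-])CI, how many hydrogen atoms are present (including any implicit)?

Hydrogens are implicit in SMILES; fill each atom to its normal valence:
  5 × C (aromatic): 1 H each → 5
  2 × C: no H
  1 × C: 2 H
  1 × C (aromatic): no H
  1 × I: no H
  1 × N: 2 H
  1 × O: no H
  1 × O (charge -1): no H
  Total hydrogens = 9.

9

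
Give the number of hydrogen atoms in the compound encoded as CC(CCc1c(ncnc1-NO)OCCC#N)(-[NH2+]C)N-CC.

Hydrogens are implicit in SMILES; fill each atom to its normal valence:
  5 × C: 2 H each → 10
  3 × C: 3 H each → 9
  3 × C (aromatic): no H
  2 × C: no H
  2 × N: 1 H each → 2
  2 × N (aromatic): no H
  1 × C (aromatic): 1 H
  1 × N (charge +1): 2 H
  1 × N: no H
  1 × O: 1 H
  1 × O: no H
  Total hydrogens = 25.

25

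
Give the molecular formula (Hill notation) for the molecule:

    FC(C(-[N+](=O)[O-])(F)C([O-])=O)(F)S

C3HF3NO4S-

Heavy atoms from the SMILES: 3 C, 3 F, 1 N, 4 O, 1 S.
Implicit hydrogens by atom environment:
  3 × C: no H
  3 × F: no H
  2 × O: no H
  2 × O (charge -1): no H
  1 × N (charge +1): no H
  1 × S: 1 H
  Total hydrogens = 1.
Net charge -1.
Molecular formula: C3HF3NO4S-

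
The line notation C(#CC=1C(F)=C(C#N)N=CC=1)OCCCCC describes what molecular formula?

C13H13FN2O

Heavy atoms from the SMILES: 13 C, 1 F, 2 N, 1 O.
Implicit hydrogens by atom environment:
  4 × C: 2 H each → 8
  3 × C (aromatic): no H
  3 × C: no H
  2 × C (aromatic): 1 H each → 2
  1 × C: 3 H
  1 × F: no H
  1 × N (aromatic): no H
  1 × N: no H
  1 × O: no H
  Total hydrogens = 13.
Molecular formula: C13H13FN2O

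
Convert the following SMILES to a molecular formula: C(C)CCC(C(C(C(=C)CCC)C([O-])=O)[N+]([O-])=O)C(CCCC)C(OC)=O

C20H34NO6-

Heavy atoms from the SMILES: 20 C, 1 N, 6 O.
Implicit hydrogens by atom environment:
  9 × C: 2 H each → 18
  4 × C: 3 H each → 12
  4 × C: 1 H each → 4
  4 × O: no H
  3 × C: no H
  2 × O (charge -1): no H
  1 × N (charge +1): no H
  Total hydrogens = 34.
Net charge -1.
Molecular formula: C20H34NO6-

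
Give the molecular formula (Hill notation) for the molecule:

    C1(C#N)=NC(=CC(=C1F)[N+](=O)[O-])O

C6H2FN3O3

Heavy atoms from the SMILES: 6 C, 1 F, 3 N, 3 O.
Implicit hydrogens by atom environment:
  4 × C (aromatic): no H
  1 × C (aromatic): 1 H
  1 × C: no H
  1 × F: no H
  1 × N (aromatic): no H
  1 × N: no H
  1 × N (charge +1): no H
  1 × O: 1 H
  1 × O: no H
  1 × O (charge -1): no H
  Total hydrogens = 2.
Molecular formula: C6H2FN3O3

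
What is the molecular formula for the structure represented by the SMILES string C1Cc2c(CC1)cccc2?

C10H12

Heavy atoms from the SMILES: 10 C.
Implicit hydrogens by atom environment:
  4 × C: 2 H each → 8
  4 × C (aromatic): 1 H each → 4
  2 × C (aromatic): no H
  Total hydrogens = 12.
Molecular formula: C10H12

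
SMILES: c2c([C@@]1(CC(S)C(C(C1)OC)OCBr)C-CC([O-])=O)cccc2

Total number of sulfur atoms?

The symbol for sulfur appears 1 time in the SMILES.

1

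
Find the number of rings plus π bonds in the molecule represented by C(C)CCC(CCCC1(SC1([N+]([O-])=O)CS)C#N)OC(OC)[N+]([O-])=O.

Molecular formula from the SMILES: C14H23N3O6S2.
DoU = (2C + 2 + N − H − X)/2 = (2·14 + 2 + 3 − 23 − 0)/2 = 10/2 = 5.
(Structurally: 1 ring(s) + 4 π bond(s) = 5.)

5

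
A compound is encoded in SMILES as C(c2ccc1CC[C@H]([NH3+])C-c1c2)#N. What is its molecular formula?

C11H13N2+

Heavy atoms from the SMILES: 11 C, 2 N.
Implicit hydrogens by atom environment:
  3 × C: 2 H each → 6
  3 × C (aromatic): 1 H each → 3
  3 × C (aromatic): no H
  1 × C: 1 H
  1 × C: no H
  1 × N (charge +1): 3 H
  1 × N: no H
  Total hydrogens = 13.
Net charge +1.
Molecular formula: C11H13N2+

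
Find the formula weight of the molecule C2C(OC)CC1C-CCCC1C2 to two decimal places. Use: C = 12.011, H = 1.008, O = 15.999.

Molecular formula: C11H20O.
M = 11×12.011 + 20×1.008 + 1×15.999 = 168.28 g/mol.

168.28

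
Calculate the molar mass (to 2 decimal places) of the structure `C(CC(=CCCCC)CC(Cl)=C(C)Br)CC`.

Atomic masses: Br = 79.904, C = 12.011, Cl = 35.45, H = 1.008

307.70

Molecular formula: C14H24BrCl.
M = 1×79.904 + 14×12.011 + 1×35.45 + 24×1.008 = 307.70 g/mol.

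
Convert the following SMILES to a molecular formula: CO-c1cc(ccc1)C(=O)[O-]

C8H7O3-

Heavy atoms from the SMILES: 8 C, 3 O.
Implicit hydrogens by atom environment:
  4 × C (aromatic): 1 H each → 4
  2 × C (aromatic): no H
  2 × O: no H
  1 × C: 3 H
  1 × C: no H
  1 × O (charge -1): no H
  Total hydrogens = 7.
Net charge -1.
Molecular formula: C8H7O3-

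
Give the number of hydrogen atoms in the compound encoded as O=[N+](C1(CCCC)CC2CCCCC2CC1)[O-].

Hydrogens are implicit in SMILES; fill each atom to its normal valence:
  10 × C: 2 H each → 20
  2 × C: 1 H each → 2
  1 × C: 3 H
  1 × C: no H
  1 × N (charge +1): no H
  1 × O: no H
  1 × O (charge -1): no H
  Total hydrogens = 25.

25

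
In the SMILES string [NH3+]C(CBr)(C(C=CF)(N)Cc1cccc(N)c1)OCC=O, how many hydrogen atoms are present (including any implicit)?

Hydrogens are implicit in SMILES; fill each atom to its normal valence:
  4 × C (aromatic): 1 H each → 4
  3 × C: 2 H each → 6
  3 × C: 1 H each → 3
  2 × C: no H
  2 × C (aromatic): no H
  2 × N: 2 H each → 4
  2 × O: no H
  1 × Br: no H
  1 × F: no H
  1 × N (charge +1): 3 H
  Total hydrogens = 20.

20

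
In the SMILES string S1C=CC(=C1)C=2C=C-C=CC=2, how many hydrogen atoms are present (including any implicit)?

8

Hydrogens are implicit in SMILES; fill each atom to its normal valence:
  8 × C (aromatic): 1 H each → 8
  2 × C (aromatic): no H
  1 × S (aromatic): no H
  Total hydrogens = 8.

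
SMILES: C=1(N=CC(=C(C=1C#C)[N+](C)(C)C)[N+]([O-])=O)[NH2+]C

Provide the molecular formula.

Heavy atoms from the SMILES: 11 C, 4 N, 2 O.
Implicit hydrogens by atom environment:
  4 × C: 3 H each → 12
  4 × C (aromatic): no H
  2 × N (charge +1): no H
  1 × C (aromatic): 1 H
  1 × C: 1 H
  1 × C: no H
  1 × N (charge +1): 2 H
  1 × N (aromatic): no H
  1 × O: no H
  1 × O (charge -1): no H
  Total hydrogens = 16.
Net charge +2.
Molecular formula: [C11H16N4O2]2+

[C11H16N4O2]2+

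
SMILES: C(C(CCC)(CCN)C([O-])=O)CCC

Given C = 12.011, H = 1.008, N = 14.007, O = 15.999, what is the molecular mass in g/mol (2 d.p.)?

Molecular formula: C11H22NO2-.
M = 11×12.011 + 22×1.008 + 1×14.007 + 2×15.999 = 200.30 g/mol.

200.30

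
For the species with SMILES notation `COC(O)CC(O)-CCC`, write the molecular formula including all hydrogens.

C7H16O3

Heavy atoms from the SMILES: 7 C, 3 O.
Implicit hydrogens by atom environment:
  3 × C: 2 H each → 6
  2 × C: 3 H each → 6
  2 × C: 1 H each → 2
  2 × O: 1 H each → 2
  1 × O: no H
  Total hydrogens = 16.
Molecular formula: C7H16O3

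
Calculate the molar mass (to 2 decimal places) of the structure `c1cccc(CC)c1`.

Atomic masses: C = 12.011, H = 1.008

106.17

Molecular formula: C8H10.
M = 8×12.011 + 10×1.008 = 106.17 g/mol.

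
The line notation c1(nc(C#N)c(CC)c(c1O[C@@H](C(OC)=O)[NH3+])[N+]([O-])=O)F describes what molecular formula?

Heavy atoms from the SMILES: 11 C, 1 F, 4 N, 5 O.
Implicit hydrogens by atom environment:
  5 × C (aromatic): no H
  4 × O: no H
  2 × C: 3 H each → 6
  2 × C: no H
  1 × C: 2 H
  1 × C: 1 H
  1 × F: no H
  1 × N (charge +1): 3 H
  1 × N (aromatic): no H
  1 × N (charge +1): no H
  1 × N: no H
  1 × O (charge -1): no H
  Total hydrogens = 12.
Net charge +1.
Molecular formula: C11H12FN4O5+

C11H12FN4O5+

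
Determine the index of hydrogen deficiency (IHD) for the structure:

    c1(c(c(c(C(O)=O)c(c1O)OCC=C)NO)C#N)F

8

Molecular formula from the SMILES: C11H9FN2O5.
DoU = (2C + 2 + N − H − X)/2 = (2·11 + 2 + 2 − 9 − 1)/2 = 16/2 = 8.
(Structurally: 1 ring(s) + 7 π bond(s) = 8.)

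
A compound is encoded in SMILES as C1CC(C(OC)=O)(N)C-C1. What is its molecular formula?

Heavy atoms from the SMILES: 7 C, 1 N, 2 O.
Implicit hydrogens by atom environment:
  4 × C: 2 H each → 8
  2 × C: no H
  2 × O: no H
  1 × C: 3 H
  1 × N: 2 H
  Total hydrogens = 13.
Molecular formula: C7H13NO2

C7H13NO2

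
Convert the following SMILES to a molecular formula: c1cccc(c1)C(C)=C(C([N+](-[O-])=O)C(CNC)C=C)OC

Heavy atoms from the SMILES: 16 C, 2 N, 3 O.
Implicit hydrogens by atom environment:
  5 × C (aromatic): 1 H each → 5
  3 × C: 3 H each → 9
  3 × C: 1 H each → 3
  2 × C: 2 H each → 4
  2 × C: no H
  2 × O: no H
  1 × C (aromatic): no H
  1 × N: 1 H
  1 × N (charge +1): no H
  1 × O (charge -1): no H
  Total hydrogens = 22.
Molecular formula: C16H22N2O3

C16H22N2O3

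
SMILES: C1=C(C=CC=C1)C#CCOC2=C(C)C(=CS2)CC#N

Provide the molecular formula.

C16H13NOS

Heavy atoms from the SMILES: 16 C, 1 N, 1 O, 1 S.
Implicit hydrogens by atom environment:
  6 × C (aromatic): 1 H each → 6
  4 × C (aromatic): no H
  3 × C: no H
  2 × C: 2 H each → 4
  1 × C: 3 H
  1 × N: no H
  1 × O: no H
  1 × S (aromatic): no H
  Total hydrogens = 13.
Molecular formula: C16H13NOS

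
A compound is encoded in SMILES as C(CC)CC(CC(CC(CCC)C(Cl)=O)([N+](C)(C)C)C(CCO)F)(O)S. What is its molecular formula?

C19H38ClFNO3S+

Heavy atoms from the SMILES: 19 C, 1 Cl, 1 F, 1 N, 3 O, 1 S.
Implicit hydrogens by atom environment:
  9 × C: 2 H each → 18
  5 × C: 3 H each → 15
  3 × C: no H
  2 × C: 1 H each → 2
  2 × O: 1 H each → 2
  1 × Cl: no H
  1 × F: no H
  1 × N (charge +1): no H
  1 × O: no H
  1 × S: 1 H
  Total hydrogens = 38.
Net charge +1.
Molecular formula: C19H38ClFNO3S+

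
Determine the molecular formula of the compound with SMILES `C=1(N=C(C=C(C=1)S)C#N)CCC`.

Heavy atoms from the SMILES: 9 C, 2 N, 1 S.
Implicit hydrogens by atom environment:
  3 × C (aromatic): no H
  2 × C: 2 H each → 4
  2 × C (aromatic): 1 H each → 2
  1 × C: 3 H
  1 × C: no H
  1 × N (aromatic): no H
  1 × N: no H
  1 × S: 1 H
  Total hydrogens = 10.
Molecular formula: C9H10N2S

C9H10N2S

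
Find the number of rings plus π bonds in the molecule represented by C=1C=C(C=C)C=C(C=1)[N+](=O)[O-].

Molecular formula from the SMILES: C8H7NO2.
DoU = (2C + 2 + N − H − X)/2 = (2·8 + 2 + 1 − 7 − 0)/2 = 12/2 = 6.
(Structurally: 1 ring(s) + 5 π bond(s) = 6.)

6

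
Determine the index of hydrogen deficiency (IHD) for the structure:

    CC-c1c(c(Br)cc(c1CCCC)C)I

4

Molecular formula from the SMILES: C13H18BrI.
DoU = (2C + 2 + N − H − X)/2 = (2·13 + 2 + 0 − 18 − 2)/2 = 8/2 = 4.
(Structurally: 1 ring(s) + 3 π bond(s) = 4.)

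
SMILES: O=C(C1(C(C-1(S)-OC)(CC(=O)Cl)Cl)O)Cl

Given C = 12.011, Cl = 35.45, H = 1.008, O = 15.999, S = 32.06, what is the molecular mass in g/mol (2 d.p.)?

Molecular formula: C7H7Cl3O4S.
M = 7×12.011 + 3×35.45 + 7×1.008 + 4×15.999 + 1×32.06 = 293.54 g/mol.

293.54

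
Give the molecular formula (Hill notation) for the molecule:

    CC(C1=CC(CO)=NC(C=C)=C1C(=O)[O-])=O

Heavy atoms from the SMILES: 11 C, 1 N, 4 O.
Implicit hydrogens by atom environment:
  4 × C (aromatic): no H
  2 × C: 2 H each → 4
  2 × C: no H
  2 × O: no H
  1 × C: 3 H
  1 × C (aromatic): 1 H
  1 × C: 1 H
  1 × N (aromatic): no H
  1 × O: 1 H
  1 × O (charge -1): no H
  Total hydrogens = 10.
Net charge -1.
Molecular formula: C11H10NO4-

C11H10NO4-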